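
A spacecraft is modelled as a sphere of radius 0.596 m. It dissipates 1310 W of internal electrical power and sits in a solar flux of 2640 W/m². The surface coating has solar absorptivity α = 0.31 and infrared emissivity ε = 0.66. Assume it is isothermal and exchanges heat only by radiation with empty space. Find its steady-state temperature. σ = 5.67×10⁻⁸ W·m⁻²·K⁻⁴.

T ≈ 340 K

At steady state, absorbed solar power + internal power = radiated power.
Absorbed: α·S·A_cross = 0.31·2640·1.116 = 913.3 W (cross-section πr²).
Total input = 913.3 + 1310 = 2223 W.
Radiated: εσ·A_surf·T⁴ with A_surf = 4πr² = 4.464 m².
T⁴ = 2223/(0.66·5.67×10⁻⁸·4.464) = 1.331×10¹⁰ K⁴.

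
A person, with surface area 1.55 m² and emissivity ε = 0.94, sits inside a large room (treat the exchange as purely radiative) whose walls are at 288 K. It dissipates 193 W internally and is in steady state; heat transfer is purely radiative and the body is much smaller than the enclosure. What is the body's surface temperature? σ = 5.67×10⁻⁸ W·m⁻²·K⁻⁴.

T ≈ 310 K

For a small grey body in a large enclosure, net radiated power = εσA(T⁴ − T_w⁴).
Steady state: P = εσA(T⁴ − T_w⁴) with A = 1.55 m².
T⁴ = P/(εσA) + T_w⁴ = 193/(0.94·5.67×10⁻⁸·1.550) + (288)⁴
    = 2.336×10⁹ + 6.880×10⁹ = 9.216×10⁹ K⁴.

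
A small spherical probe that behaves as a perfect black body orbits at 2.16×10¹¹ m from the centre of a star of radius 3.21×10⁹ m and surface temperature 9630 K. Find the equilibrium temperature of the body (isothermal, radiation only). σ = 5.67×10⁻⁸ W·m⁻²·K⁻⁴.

T ≈ 830 K

The star's surface emits σT_*⁴; at distance d the flux is S = σT_*⁴(R_*/d)².
S = 5.67×10⁻⁸·(9630)⁴·(3.21×10⁹/2.16×10¹¹)² = 1.077×10⁵ W/m².
For an isothermal sphere T⁴ = (1−a)S/(4σ) = 4.748×10¹¹ K⁴.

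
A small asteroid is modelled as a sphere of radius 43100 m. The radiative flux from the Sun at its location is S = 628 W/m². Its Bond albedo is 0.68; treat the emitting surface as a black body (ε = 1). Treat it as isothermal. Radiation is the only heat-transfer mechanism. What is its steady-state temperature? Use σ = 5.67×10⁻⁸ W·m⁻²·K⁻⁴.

At equilibrium, absorbed power = emitted power.
Absorbing cross-section = πr² = 5.836×10⁹ m²; emitting surface = 4πr² = 2.334×10¹⁰ m² (ratio 4).
(1−a)S·A_cross = εσ·A_surf·T⁴  ⇒  T⁴ = (1−a)S/(4σ).
T⁴ = 0.320·628/(4·5.67×10⁻⁸) = 8.861×10⁸ K⁴.
T = (8.861×10⁸)^(1/4).

T ≈ 173 K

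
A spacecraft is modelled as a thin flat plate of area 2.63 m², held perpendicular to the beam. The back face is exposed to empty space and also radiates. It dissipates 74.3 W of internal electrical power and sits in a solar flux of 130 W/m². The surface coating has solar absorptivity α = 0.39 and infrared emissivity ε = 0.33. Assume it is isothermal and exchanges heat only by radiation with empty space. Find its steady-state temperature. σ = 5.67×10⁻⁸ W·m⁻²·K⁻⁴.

T ≈ 214 K

At steady state, absorbed solar power + internal power = radiated power.
Absorbed: α·S·A_cross = 0.39·130·2.630 = 133.3 W (cross-section A).
Total input = 133.3 + 74.3 = 207.6 W.
Radiated: εσ·A_surf·T⁴ with A_surf = 2A = 5.260 m².
T⁴ = 207.6/(0.33·5.67×10⁻⁸·5.260) = 2.110×10⁹ K⁴.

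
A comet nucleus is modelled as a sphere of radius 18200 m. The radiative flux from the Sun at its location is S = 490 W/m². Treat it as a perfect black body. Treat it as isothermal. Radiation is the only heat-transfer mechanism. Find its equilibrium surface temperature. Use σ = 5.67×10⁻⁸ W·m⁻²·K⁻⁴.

T ≈ 216 K

At equilibrium, absorbed power = emitted power.
Absorbing cross-section = πr² = 1.041×10⁹ m²; emitting surface = 4πr² = 4.162×10⁹ m² (ratio 4).
S·A_cross = εσ·A_surf·T⁴  ⇒  T⁴ = S/(4σ).
T⁴ = 1.00·490/(4·5.67×10⁻⁸) = 2.160×10⁹ K⁴.
T = (2.160×10⁹)^(1/4).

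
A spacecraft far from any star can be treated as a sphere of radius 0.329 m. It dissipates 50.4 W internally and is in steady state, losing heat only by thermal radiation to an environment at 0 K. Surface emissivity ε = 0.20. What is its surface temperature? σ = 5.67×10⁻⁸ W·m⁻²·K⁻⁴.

Steady state: internal power = radiated power, P = εσA T⁴.
Radiating area A = 4πr² = 1.360 m².
T⁴ = P/(εσA) = 50.4/(0.20·5.67×10⁻⁸·1.360) = 3.268×10⁹ K⁴.
T = (3.268×10⁹)^(1/4).

T ≈ 239 K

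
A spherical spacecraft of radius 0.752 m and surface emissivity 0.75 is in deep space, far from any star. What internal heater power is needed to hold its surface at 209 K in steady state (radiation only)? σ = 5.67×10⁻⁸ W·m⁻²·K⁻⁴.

P = εσ·4πr²·T⁴.
4πr² = 7.106 m²; T⁴ = 1.908×10⁹ K⁴.
P = 0.75·5.67×10⁻⁸·7.106·1.908×10⁹.

P ≈ 577 W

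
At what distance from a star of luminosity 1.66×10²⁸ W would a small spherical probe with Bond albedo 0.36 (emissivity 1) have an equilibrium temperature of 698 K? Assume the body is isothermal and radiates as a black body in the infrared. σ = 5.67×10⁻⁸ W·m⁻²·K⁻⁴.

For an isothermal black-emitting sphere, (1−a)S·πr² = σ·4πr²·T⁴ ⇒ S = 4σT⁴/(1−a).
S = 4·5.67×10⁻⁸·(698)⁴/0.640 = 84120 W/m².
Flux falls as S = L/(4πd²), so d = √(L/(4πS)) = √(1.66×10²⁸/(4π·84120)).

d ≈ 1.25×10¹¹ m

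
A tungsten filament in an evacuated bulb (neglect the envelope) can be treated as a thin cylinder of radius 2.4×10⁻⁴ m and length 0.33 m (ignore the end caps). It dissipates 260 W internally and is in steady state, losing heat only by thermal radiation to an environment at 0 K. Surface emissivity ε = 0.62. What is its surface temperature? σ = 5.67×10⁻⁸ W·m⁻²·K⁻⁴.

T ≈ 1960 K

Steady state: internal power = radiated power, P = εσA T⁴.
Radiating area A = 2πrL = 4.976×10⁻⁴ m².
T⁴ = P/(εσA) = 260/(0.62·5.67×10⁻⁸·4.976×10⁻⁴) = 1.486×10¹³ K⁴.
T = (1.486×10¹³)^(1/4).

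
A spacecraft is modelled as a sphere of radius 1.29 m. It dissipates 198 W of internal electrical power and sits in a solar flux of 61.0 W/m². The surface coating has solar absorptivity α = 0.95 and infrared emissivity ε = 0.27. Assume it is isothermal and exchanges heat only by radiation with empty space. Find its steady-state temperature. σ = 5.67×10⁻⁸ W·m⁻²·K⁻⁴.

At steady state, absorbed solar power + internal power = radiated power.
Absorbed: α·S·A_cross = 0.95·61.0·5.228 = 303.0 W (cross-section πr²).
Total input = 303.0 + 198 = 501.0 W.
Radiated: εσ·A_surf·T⁴ with A_surf = 4πr² = 20.91 m².
T⁴ = 501.0/(0.27·5.67×10⁻⁸·20.91) = 1.565×10⁹ K⁴.

T ≈ 199 K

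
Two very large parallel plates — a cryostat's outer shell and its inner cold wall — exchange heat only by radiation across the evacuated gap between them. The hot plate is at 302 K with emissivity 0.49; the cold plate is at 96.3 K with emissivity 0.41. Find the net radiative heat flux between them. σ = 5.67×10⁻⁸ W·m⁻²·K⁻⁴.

q ≈ 134 W/m²

For two infinite grey parallel plates, q = σ(T₁⁴ − T₂⁴)/(1/ε₁ + 1/ε₂ − 1).
T₁⁴ − T₂⁴ = 8.318×10⁹ − 8.600×10⁷ = 8.232×10⁹ K⁴.
1/ε₁ + 1/ε₂ − 1 = 2.041 + 2.439 − 1 = 3.480.
q = 5.67×10⁻⁸ × 8.232×10⁹ / 3.480.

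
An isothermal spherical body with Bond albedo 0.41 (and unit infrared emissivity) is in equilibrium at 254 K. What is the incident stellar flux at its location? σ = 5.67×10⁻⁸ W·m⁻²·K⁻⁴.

(1−a)S·πr² = σ·4πr²·T⁴ ⇒ S = 4σT⁴/(1−a).
S = 4·5.67×10⁻⁸·4.162×10⁹/0.590.

S ≈ 1600 W/m²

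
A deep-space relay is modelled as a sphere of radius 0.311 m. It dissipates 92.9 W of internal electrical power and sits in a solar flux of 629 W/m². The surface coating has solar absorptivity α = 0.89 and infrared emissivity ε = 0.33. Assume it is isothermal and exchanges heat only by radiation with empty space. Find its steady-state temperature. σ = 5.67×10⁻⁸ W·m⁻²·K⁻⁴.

T ≈ 328 K

At steady state, absorbed solar power + internal power = radiated power.
Absorbed: α·S·A_cross = 0.89·629·0.3039 = 170.1 W (cross-section πr²).
Total input = 170.1 + 92.9 = 263.0 W.
Radiated: εσ·A_surf·T⁴ with A_surf = 4πr² = 1.215 m².
T⁴ = 263.0/(0.33·5.67×10⁻⁸·1.215) = 1.156×10¹⁰ K⁴.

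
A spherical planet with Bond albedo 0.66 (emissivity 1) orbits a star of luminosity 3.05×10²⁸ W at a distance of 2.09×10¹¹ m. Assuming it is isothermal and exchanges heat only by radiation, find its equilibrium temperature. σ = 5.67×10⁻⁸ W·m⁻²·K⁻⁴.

First find the stellar flux at distance d: S = L/(4πd²) = 3.05×10²⁸/(4π·(2.09×10¹¹)²) = 55560 W/m².
For an isothermal sphere, absorbed (1−a)S·πr² = emitted σ·4πr²·T⁴, so T⁴ = (1−a)S/(4σ).
T⁴ = 0.340·55560/(4·5.67×10⁻⁸) = 8.330×10¹⁰ K⁴.

T ≈ 537 K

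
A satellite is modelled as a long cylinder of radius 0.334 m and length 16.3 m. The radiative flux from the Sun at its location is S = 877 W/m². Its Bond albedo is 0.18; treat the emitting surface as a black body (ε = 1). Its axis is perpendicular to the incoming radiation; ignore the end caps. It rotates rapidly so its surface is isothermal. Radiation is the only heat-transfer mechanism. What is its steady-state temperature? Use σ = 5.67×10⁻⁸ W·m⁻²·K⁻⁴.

At equilibrium, absorbed power = emitted power.
Absorbing cross-section = 2rL = 10.89 m²; emitting surface = 2πrL = 34.21 m² (ratio π).
(1−a)S·A_cross = εσ·A_surf·T⁴  ⇒  T⁴ = (1−a)S/(πσ).
T⁴ = 0.820·877/(π·5.67×10⁻⁸) = 4.037×10⁹ K⁴.
T = (4.037×10⁹)^(1/4).

T ≈ 252 K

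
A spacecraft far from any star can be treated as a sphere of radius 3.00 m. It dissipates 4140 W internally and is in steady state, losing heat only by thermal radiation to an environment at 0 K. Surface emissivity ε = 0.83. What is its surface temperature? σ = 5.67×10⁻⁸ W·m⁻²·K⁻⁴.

T ≈ 167 K

Steady state: internal power = radiated power, P = εσA T⁴.
Radiating area A = 4πr² = 113.1 m².
T⁴ = P/(εσA) = 4140/(0.83·5.67×10⁻⁸·113.1) = 7.778×10⁸ K⁴.
T = (7.778×10⁸)^(1/4).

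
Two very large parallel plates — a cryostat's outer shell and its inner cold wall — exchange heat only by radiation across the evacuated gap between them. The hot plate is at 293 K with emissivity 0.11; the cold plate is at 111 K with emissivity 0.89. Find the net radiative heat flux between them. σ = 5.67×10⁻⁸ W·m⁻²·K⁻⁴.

q ≈ 44.4 W/m²

For two infinite grey parallel plates, q = σ(T₁⁴ − T₂⁴)/(1/ε₁ + 1/ε₂ − 1).
T₁⁴ − T₂⁴ = 7.370×10⁹ − 1.518×10⁸ = 7.218×10⁹ K⁴.
1/ε₁ + 1/ε₂ − 1 = 9.091 + 1.124 − 1 = 9.215.
q = 5.67×10⁻⁸ × 7.218×10⁹ / 9.215.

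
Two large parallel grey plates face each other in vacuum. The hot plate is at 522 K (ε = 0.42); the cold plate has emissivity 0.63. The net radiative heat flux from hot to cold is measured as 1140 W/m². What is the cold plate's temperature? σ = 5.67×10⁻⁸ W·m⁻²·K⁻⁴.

q = σ(T₁⁴ − T₂⁴)/(1/ε₁ + 1/ε₂ − 1); denominator = 2.968.
T₂⁴ = T₁⁴ − q·(1/ε₁+1/ε₂−1)/σ = 7.425×10¹⁰ − 1140·2.968/5.67×10⁻⁸
    = 1.457×10¹⁰ K⁴.

T₂ ≈ 347 K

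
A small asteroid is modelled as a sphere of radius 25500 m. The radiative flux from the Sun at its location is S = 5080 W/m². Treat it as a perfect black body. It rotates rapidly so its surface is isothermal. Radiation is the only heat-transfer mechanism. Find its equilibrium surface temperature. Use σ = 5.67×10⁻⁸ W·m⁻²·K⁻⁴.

At equilibrium, absorbed power = emitted power.
Absorbing cross-section = πr² = 2.043×10⁹ m²; emitting surface = 4πr² = 8.171×10⁹ m² (ratio 4).
S·A_cross = εσ·A_surf·T⁴  ⇒  T⁴ = S/(4σ).
T⁴ = 1.00·5080/(4·5.67×10⁻⁸) = 2.240×10¹⁰ K⁴.
T = (2.240×10¹⁰)^(1/4).

T ≈ 387 K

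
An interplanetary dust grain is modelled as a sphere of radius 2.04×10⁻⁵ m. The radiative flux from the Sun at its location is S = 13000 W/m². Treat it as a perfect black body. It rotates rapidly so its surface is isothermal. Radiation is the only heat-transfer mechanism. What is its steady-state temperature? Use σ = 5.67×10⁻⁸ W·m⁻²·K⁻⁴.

T ≈ 489 K

At equilibrium, absorbed power = emitted power.
Absorbing cross-section = πr² = 1.307×10⁻⁹ m²; emitting surface = 4πr² = 5.230×10⁻⁹ m² (ratio 4).
S·A_cross = εσ·A_surf·T⁴  ⇒  T⁴ = S/(4σ).
T⁴ = 1.00·13000/(4·5.67×10⁻⁸) = 5.732×10¹⁰ K⁴.
T = (5.732×10¹⁰)^(1/4).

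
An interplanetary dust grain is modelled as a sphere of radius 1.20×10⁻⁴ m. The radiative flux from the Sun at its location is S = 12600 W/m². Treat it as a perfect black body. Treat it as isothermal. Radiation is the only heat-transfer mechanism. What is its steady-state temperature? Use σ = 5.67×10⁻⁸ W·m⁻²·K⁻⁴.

At equilibrium, absorbed power = emitted power.
Absorbing cross-section = πr² = 4.524×10⁻⁸ m²; emitting surface = 4πr² = 1.810×10⁻⁷ m² (ratio 4).
S·A_cross = εσ·A_surf·T⁴  ⇒  T⁴ = S/(4σ).
T⁴ = 1.00·12600/(4·5.67×10⁻⁸) = 5.556×10¹⁰ K⁴.
T = (5.556×10¹⁰)^(1/4).

T ≈ 485 K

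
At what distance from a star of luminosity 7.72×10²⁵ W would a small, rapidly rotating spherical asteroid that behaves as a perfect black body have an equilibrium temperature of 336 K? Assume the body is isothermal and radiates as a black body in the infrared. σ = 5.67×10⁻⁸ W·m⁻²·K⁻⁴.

For an isothermal black-emitting sphere, (1−a)S·πr² = σ·4πr²·T⁴ ⇒ S = 4σT⁴/(1−a).
S = 4·5.67×10⁻⁸·(336)⁴/1.00 = 2891 W/m².
Flux falls as S = L/(4πd²), so d = √(L/(4πS)) = √(7.72×10²⁵/(4π·2891)).

d ≈ 4.61×10¹⁰ m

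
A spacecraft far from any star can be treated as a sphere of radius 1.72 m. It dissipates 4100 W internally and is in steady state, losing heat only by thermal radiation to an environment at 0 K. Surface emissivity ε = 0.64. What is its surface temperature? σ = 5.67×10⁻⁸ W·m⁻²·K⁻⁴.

T ≈ 235 K

Steady state: internal power = radiated power, P = εσA T⁴.
Radiating area A = 4πr² = 37.18 m².
T⁴ = P/(εσA) = 4100/(0.64·5.67×10⁻⁸·37.18) = 3.039×10⁹ K⁴.
T = (3.039×10⁹)^(1/4).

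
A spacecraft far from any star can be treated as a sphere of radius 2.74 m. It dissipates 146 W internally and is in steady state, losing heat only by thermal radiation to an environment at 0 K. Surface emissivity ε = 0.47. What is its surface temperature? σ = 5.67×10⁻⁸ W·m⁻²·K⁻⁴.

T ≈ 87.3 K

Steady state: internal power = radiated power, P = εσA T⁴.
Radiating area A = 4πr² = 94.34 m².
T⁴ = P/(εσA) = 146/(0.47·5.67×10⁻⁸·94.34) = 5.807×10⁷ K⁴.
T = (5.807×10⁷)^(1/4).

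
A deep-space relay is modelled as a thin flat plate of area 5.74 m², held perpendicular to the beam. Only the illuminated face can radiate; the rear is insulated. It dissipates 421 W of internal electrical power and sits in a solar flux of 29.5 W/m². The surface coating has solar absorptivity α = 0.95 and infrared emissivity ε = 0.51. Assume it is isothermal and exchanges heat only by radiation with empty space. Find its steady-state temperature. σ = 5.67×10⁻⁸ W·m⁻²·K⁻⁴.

T ≈ 243 K

At steady state, absorbed solar power + internal power = radiated power.
Absorbed: α·S·A_cross = 0.95·29.5·5.740 = 160.9 W (cross-section A).
Total input = 160.9 + 421 = 581.9 W.
Radiated: εσ·A_surf·T⁴ with A_surf = A = 5.740 m².
T⁴ = 581.9/(0.51·5.67×10⁻⁸·5.740) = 3.506×10⁹ K⁴.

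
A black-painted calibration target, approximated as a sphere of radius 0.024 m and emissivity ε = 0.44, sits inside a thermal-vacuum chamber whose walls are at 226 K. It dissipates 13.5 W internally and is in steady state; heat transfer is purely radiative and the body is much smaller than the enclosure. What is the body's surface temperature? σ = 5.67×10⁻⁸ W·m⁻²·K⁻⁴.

T ≈ 527 K

For a small grey body in a large enclosure, net radiated power = εσA(T⁴ − T_w⁴).
Steady state: P = εσA(T⁴ − T_w⁴) with A = 4πr² = 0.007238 m².
T⁴ = P/(εσA) + T_w⁴ = 13.5/(0.44·5.67×10⁻⁸·0.007238) + (226)⁴
    = 7.476×10¹⁰ + 2.609×10⁹ = 7.737×10¹⁰ K⁴.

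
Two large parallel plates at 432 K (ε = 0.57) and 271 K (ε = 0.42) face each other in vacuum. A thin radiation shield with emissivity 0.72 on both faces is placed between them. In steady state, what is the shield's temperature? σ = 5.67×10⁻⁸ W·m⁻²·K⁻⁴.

T_s ≈ 385 K

In steady state the net flux on the hot side equals that on the cold side.
σ(T₁⁴−T_s⁴)/D₁ = σ(T_s⁴−T₂⁴)/D₂, with D₁ = 1/ε₁+1/ε_s−1 = 2.143, D₂ = 1/ε_s+1/ε₂−1 = 2.770.
Solve for T_s⁴: T_s⁴ = (D₂·T₁⁴ + D₁·T₂⁴)/(D₁+D₂) = 2.199×10¹⁰ K⁴.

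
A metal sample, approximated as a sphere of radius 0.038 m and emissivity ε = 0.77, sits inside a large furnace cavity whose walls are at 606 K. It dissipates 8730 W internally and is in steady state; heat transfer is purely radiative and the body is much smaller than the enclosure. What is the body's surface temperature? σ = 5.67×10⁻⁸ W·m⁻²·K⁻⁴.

T ≈ 1830 K

For a small grey body in a large enclosure, net radiated power = εσA(T⁴ − T_w⁴).
Steady state: P = εσA(T⁴ − T_w⁴) with A = 4πr² = 0.01815 m².
T⁴ = P/(εσA) + T_w⁴ = 8730/(0.77·5.67×10⁻⁸·0.01815) + (606)⁴
    = 1.102×10¹³ + 1.349×10¹¹ = 1.115×10¹³ K⁴.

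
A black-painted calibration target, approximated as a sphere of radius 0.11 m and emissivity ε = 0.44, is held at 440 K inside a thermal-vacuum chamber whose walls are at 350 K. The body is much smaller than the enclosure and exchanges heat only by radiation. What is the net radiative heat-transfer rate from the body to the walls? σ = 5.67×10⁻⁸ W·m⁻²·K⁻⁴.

For a small grey body in a large enclosure: P_net = εσA(T_body⁴ − T_wall⁴).
A = 4πr² = 0.1521 m²; T_body⁴ − T_wall⁴ = 3.748×10¹⁰ − 1.501×10¹⁰ = 2.247×10¹⁰ K⁴.
|P_net| = 0.44·5.67×10⁻⁸·0.1521·2.247×10¹⁰.

P_net ≈ 85.3 W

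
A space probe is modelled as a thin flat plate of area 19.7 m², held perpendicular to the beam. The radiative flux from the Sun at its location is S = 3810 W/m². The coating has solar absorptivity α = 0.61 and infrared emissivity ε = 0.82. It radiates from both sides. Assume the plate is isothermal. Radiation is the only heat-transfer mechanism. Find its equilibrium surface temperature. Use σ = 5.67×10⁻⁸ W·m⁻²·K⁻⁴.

At equilibrium, absorbed power = emitted power.
Absorbing cross-section = A = 19.70 m²; emitting surface = 2A = 39.40 m² (ratio 2).
αS·A_cross = εσ·A_surf·T⁴  ⇒  T⁴ = αS/(ε·2σ).
T⁴ = 0.610·3810/(0.82·2·5.67×10⁻⁸) = 2.499×10¹⁰ K⁴.
T = (2.499×10¹⁰)^(1/4).

T ≈ 398 K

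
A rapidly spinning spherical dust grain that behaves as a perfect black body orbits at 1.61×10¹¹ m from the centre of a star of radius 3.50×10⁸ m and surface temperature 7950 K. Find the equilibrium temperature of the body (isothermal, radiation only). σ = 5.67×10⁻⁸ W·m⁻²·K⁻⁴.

The star's surface emits σT_*⁴; at distance d the flux is S = σT_*⁴(R_*/d)².
S = 5.67×10⁻⁸·(7950)⁴·(3.50×10⁸/1.61×10¹¹)² = 1070 W/m².
For an isothermal sphere T⁴ = (1−a)S/(4σ) = 4.719×10⁹ K⁴.

T ≈ 262 K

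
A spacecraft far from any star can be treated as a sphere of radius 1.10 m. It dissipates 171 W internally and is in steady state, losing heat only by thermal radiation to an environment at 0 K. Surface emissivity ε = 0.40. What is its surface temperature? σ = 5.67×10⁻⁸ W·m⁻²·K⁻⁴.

T ≈ 149 K

Steady state: internal power = radiated power, P = εσA T⁴.
Radiating area A = 4πr² = 15.21 m².
T⁴ = P/(εσA) = 171/(0.40·5.67×10⁻⁸·15.21) = 4.959×10⁸ K⁴.
T = (4.959×10⁸)^(1/4).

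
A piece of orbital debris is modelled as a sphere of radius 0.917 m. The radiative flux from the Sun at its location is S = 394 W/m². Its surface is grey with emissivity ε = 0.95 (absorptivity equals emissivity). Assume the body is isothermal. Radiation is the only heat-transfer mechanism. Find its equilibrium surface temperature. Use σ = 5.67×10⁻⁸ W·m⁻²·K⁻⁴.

T ≈ 204 K

At equilibrium, absorbed power = emitted power.
Absorbing cross-section = πr² = 2.642 m²; emitting surface = 4πr² = 10.57 m² (ratio 4).
εS·A_cross = εσ·A_surf·T⁴  ⇒  T⁴ = S/(4σ)   (ε cancels).
T⁴ = 394/(4·5.67×10⁻⁸) = 1.737×10⁹ K⁴.
T = (1.737×10⁹)^(1/4).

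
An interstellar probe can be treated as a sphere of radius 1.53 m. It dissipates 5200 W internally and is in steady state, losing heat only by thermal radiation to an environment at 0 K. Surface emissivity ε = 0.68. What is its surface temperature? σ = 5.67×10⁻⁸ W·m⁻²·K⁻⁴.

T ≈ 260 K

Steady state: internal power = radiated power, P = εσA T⁴.
Radiating area A = 4πr² = 29.42 m².
T⁴ = P/(εσA) = 5200/(0.68·5.67×10⁻⁸·29.42) = 4.585×10⁹ K⁴.
T = (4.585×10⁹)^(1/4).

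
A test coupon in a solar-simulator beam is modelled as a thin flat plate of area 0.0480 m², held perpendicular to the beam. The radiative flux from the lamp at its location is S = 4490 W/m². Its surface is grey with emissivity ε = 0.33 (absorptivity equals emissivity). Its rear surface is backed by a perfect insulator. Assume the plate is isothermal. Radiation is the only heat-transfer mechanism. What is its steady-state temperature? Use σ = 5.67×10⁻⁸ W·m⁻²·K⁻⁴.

T ≈ 530 K

At equilibrium, absorbed power = emitted power.
Absorbing cross-section = A = 0.04800 m²; emitting surface = A = 0.04800 m² (ratio 1).
εS·A_cross = εσ·A_surf·T⁴  ⇒  T⁴ = S/(1σ)   (ε cancels).
T⁴ = 4490/(1·5.67×10⁻⁸) = 7.919×10¹⁰ K⁴.
T = (7.919×10¹⁰)^(1/4).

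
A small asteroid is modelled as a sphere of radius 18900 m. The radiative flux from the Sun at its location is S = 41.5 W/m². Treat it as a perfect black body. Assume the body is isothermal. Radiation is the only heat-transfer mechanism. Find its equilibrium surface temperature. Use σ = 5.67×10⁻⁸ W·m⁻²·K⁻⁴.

T ≈ 116 K

At equilibrium, absorbed power = emitted power.
Absorbing cross-section = πr² = 1.122×10⁹ m²; emitting surface = 4πr² = 4.489×10⁹ m² (ratio 4).
S·A_cross = εσ·A_surf·T⁴  ⇒  T⁴ = S/(4σ).
T⁴ = 1.00·41.5/(4·5.67×10⁻⁸) = 1.830×10⁸ K⁴.
T = (1.830×10⁸)^(1/4).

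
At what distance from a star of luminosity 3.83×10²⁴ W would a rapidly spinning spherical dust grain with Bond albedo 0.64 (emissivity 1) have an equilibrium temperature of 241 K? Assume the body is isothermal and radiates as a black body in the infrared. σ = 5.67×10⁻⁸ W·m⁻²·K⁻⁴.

For an isothermal black-emitting sphere, (1−a)S·πr² = σ·4πr²·T⁴ ⇒ S = 4σT⁴/(1−a).
S = 4·5.67×10⁻⁸·(241)⁴/0.360 = 2125 W/m².
Flux falls as S = L/(4πd²), so d = √(L/(4πS)) = √(3.83×10²⁴/(4π·2125)).

d ≈ 1.20×10¹⁰ m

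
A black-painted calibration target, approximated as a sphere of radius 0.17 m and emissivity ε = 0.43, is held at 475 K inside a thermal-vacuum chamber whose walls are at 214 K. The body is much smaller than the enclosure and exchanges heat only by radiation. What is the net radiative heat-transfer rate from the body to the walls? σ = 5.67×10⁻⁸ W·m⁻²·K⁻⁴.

P_net ≈ 432 W

For a small grey body in a large enclosure: P_net = εσA(T_body⁴ − T_wall⁴).
A = 4πr² = 0.3632 m²; T_body⁴ − T_wall⁴ = 5.091×10¹⁰ − 2.097×10⁹ = 4.881×10¹⁰ K⁴.
|P_net| = 0.43·5.67×10⁻⁸·0.3632·4.881×10¹⁰.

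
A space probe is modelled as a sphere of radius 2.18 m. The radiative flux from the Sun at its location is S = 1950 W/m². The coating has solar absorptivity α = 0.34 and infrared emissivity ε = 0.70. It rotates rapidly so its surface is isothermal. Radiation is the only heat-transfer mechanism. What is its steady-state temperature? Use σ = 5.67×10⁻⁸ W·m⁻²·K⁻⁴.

T ≈ 254 K

At equilibrium, absorbed power = emitted power.
Absorbing cross-section = πr² = 14.93 m²; emitting surface = 4πr² = 59.72 m² (ratio 4).
αS·A_cross = εσ·A_surf·T⁴  ⇒  T⁴ = αS/(ε·4σ).
T⁴ = 0.340·1950/(0.70·4·5.67×10⁻⁸) = 4.176×10⁹ K⁴.
T = (4.176×10⁹)^(1/4).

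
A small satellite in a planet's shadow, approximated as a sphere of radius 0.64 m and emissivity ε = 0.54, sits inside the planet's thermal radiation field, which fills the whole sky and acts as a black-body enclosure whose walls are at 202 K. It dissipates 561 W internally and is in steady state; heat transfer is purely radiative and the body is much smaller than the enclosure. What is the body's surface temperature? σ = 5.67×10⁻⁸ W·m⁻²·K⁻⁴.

T ≈ 269 K

For a small grey body in a large enclosure, net radiated power = εσA(T⁴ − T_w⁴).
Steady state: P = εσA(T⁴ − T_w⁴) with A = 4πr² = 5.147 m².
T⁴ = P/(εσA) + T_w⁴ = 561/(0.54·5.67×10⁻⁸·5.147) + (202)⁴
    = 3.560×10⁹ + 1.665×10⁹ = 5.225×10⁹ K⁴.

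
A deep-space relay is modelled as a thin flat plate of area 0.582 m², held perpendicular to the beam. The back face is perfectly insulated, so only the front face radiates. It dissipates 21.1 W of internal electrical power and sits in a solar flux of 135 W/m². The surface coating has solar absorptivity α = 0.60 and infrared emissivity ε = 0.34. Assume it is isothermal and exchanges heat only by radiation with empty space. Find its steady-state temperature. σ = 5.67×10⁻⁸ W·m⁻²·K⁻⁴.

At steady state, absorbed solar power + internal power = radiated power.
Absorbed: α·S·A_cross = 0.60·135·0.5820 = 47.14 W (cross-section A).
Total input = 47.14 + 21.1 = 68.24 W.
Radiated: εσ·A_surf·T⁴ with A_surf = A = 0.5820 m².
T⁴ = 68.24/(0.34·5.67×10⁻⁸·0.5820) = 6.082×10⁹ K⁴.

T ≈ 279 K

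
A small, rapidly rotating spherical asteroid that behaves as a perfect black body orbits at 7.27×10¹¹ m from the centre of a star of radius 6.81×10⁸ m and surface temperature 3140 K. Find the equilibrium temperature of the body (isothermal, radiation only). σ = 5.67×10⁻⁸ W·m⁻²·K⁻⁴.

T ≈ 68.0 K

The star's surface emits σT_*⁴; at distance d the flux is S = σT_*⁴(R_*/d)².
S = 5.67×10⁻⁸·(3140)⁴·(6.81×10⁸/7.27×10¹¹)² = 4.836 W/m².
For an isothermal sphere T⁴ = (1−a)S/(4σ) = 2.132×10⁷ K⁴.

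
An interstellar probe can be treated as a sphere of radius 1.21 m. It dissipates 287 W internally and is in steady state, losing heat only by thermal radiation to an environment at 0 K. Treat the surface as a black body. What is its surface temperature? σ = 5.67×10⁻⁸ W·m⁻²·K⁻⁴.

T ≈ 129 K

Steady state: internal power = radiated power, P = εσA T⁴.
Radiating area A = 4πr² = 18.40 m².
T⁴ = P/(εσA) = 287/(1.0·5.67×10⁻⁸·18.40) = 2.751×10⁸ K⁴.
T = (2.751×10⁸)^(1/4).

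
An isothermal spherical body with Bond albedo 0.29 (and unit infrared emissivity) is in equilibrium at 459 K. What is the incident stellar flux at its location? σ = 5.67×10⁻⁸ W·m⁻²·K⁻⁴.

(1−a)S·πr² = σ·4πr²·T⁴ ⇒ S = 4σT⁴/(1−a).
S = 4·5.67×10⁻⁸·4.439×10¹⁰/0.710.

S ≈ 14200 W/m²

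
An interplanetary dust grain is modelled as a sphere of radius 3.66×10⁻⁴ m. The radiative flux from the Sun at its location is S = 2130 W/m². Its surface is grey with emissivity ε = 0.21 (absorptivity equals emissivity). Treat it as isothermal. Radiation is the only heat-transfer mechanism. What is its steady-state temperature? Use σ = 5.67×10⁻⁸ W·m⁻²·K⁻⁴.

At equilibrium, absorbed power = emitted power.
Absorbing cross-section = πr² = 4.208×10⁻⁷ m²; emitting surface = 4πr² = 1.683×10⁻⁶ m² (ratio 4).
εS·A_cross = εσ·A_surf·T⁴  ⇒  T⁴ = S/(4σ)   (ε cancels).
T⁴ = 2130/(4·5.67×10⁻⁸) = 9.392×10⁹ K⁴.
T = (9.392×10⁹)^(1/4).

T ≈ 311 K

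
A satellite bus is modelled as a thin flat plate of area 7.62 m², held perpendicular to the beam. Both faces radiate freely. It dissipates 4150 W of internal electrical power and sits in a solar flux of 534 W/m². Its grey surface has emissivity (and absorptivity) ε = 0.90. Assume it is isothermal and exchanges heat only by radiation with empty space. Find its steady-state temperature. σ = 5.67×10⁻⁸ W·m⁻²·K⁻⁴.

At steady state, absorbed solar power + internal power = radiated power.
Absorbed: α·S·A_cross = 0.90·534·7.620 = 3662 W (cross-section A).
Total input = 3662 + 4150 = 7812 W.
Radiated: εσ·A_surf·T⁴ with A_surf = 2A = 15.24 m².
T⁴ = 7812/(0.90·5.67×10⁻⁸·15.24) = 1.005×10¹⁰ K⁴.

T ≈ 317 K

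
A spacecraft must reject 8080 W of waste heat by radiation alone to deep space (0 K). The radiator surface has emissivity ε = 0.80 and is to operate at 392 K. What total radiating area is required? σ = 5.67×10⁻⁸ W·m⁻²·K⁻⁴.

A ≈ 7.54 m²

P = εσA T⁴ ⇒ A = P/(εσT⁴).
T⁴ = 2.361×10¹⁰ K⁴.
A = 8080/(0.80 × 5.67×10⁻⁸ × 2.361×10¹⁰).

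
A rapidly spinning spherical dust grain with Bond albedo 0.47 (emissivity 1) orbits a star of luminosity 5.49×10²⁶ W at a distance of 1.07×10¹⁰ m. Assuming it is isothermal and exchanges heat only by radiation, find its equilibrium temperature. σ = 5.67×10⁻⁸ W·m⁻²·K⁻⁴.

T ≈ 972 K

First find the stellar flux at distance d: S = L/(4πd²) = 5.49×10²⁶/(4π·(1.07×10¹⁰)²) = 3.816×10⁵ W/m².
For an isothermal sphere, absorbed (1−a)S·πr² = emitted σ·4πr²·T⁴, so T⁴ = (1−a)S/(4σ).
T⁴ = 0.530·3.816×10⁵/(4·5.67×10⁻⁸) = 8.917×10¹¹ K⁴.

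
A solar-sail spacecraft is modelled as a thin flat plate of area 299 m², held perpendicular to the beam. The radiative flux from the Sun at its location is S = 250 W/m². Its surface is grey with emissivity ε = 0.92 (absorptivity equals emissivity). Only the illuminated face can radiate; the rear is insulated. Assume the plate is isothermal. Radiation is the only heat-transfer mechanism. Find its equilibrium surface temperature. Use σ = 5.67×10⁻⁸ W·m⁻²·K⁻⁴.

T ≈ 258 K

At equilibrium, absorbed power = emitted power.
Absorbing cross-section = A = 299.0 m²; emitting surface = A = 299.0 m² (ratio 1).
εS·A_cross = εσ·A_surf·T⁴  ⇒  T⁴ = S/(1σ)   (ε cancels).
T⁴ = 250/(1·5.67×10⁻⁸) = 4.409×10⁹ K⁴.
T = (4.409×10⁹)^(1/4).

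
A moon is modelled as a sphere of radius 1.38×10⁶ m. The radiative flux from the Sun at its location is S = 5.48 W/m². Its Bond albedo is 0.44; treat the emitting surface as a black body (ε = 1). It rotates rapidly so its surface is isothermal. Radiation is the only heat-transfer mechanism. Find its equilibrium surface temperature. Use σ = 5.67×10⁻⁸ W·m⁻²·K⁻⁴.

T ≈ 60.7 K

At equilibrium, absorbed power = emitted power.
Absorbing cross-section = πr² = 5.983×10¹² m²; emitting surface = 4πr² = 2.393×10¹³ m² (ratio 4).
(1−a)S·A_cross = εσ·A_surf·T⁴  ⇒  T⁴ = (1−a)S/(4σ).
T⁴ = 0.560·5.48/(4·5.67×10⁻⁸) = 1.353×10⁷ K⁴.
T = (1.353×10⁷)^(1/4).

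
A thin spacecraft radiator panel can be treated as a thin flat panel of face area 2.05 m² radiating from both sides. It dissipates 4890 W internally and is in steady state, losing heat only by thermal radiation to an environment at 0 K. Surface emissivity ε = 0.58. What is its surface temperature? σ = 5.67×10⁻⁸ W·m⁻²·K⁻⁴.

Steady state: internal power = radiated power, P = εσA T⁴.
Radiating area A = 2·2.05 = 4.100 m².
T⁴ = P/(εσA) = 4890/(0.58·5.67×10⁻⁸·4.100) = 3.627×10¹⁰ K⁴.
T = (3.627×10¹⁰)^(1/4).

T ≈ 436 K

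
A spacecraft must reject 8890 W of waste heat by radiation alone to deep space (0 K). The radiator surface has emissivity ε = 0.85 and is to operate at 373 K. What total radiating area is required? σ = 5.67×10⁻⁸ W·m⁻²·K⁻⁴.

P = εσA T⁴ ⇒ A = P/(εσT⁴).
T⁴ = 1.936×10¹⁰ K⁴.
A = 8890/(0.85 × 5.67×10⁻⁸ × 1.936×10¹⁰).

A ≈ 9.53 m²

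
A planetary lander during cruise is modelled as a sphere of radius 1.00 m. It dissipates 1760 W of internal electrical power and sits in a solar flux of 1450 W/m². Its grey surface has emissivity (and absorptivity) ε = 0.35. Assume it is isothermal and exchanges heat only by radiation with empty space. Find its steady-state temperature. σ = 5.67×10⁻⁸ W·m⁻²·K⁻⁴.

T ≈ 341 K

At steady state, absorbed solar power + internal power = radiated power.
Absorbed: α·S·A_cross = 0.35·1450·3.142 = 1594 W (cross-section πr²).
Total input = 1594 + 1760 = 3354 W.
Radiated: εσ·A_surf·T⁴ with A_surf = 4πr² = 12.57 m².
T⁴ = 3354/(0.35·5.67×10⁻⁸·12.57) = 1.345×10¹⁰ K⁴.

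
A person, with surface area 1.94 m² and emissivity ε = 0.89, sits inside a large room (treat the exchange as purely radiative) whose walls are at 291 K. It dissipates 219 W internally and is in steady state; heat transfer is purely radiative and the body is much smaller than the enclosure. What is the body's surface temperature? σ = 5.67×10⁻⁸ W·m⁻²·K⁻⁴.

T ≈ 311 K

For a small grey body in a large enclosure, net radiated power = εσA(T⁴ − T_w⁴).
Steady state: P = εσA(T⁴ − T_w⁴) with A = 1.94 m².
T⁴ = P/(εσA) + T_w⁴ = 219/(0.89·5.67×10⁻⁸·1.940) + (291)⁴
    = 2.237×10⁹ + 7.171×10⁹ = 9.408×10⁹ K⁴.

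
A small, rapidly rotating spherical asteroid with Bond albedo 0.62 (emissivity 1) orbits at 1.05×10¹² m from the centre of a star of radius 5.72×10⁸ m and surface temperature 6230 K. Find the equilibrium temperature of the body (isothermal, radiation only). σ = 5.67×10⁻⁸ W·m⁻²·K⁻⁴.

The star's surface emits σT_*⁴; at distance d the flux is S = σT_*⁴(R_*/d)².
S = 5.67×10⁻⁸·(6230)⁴·(5.72×10⁸/1.05×10¹²)² = 25.35 W/m².
For an isothermal sphere T⁴ = (1−a)S/(4σ) = 4.247×10⁷ K⁴.

T ≈ 80.7 K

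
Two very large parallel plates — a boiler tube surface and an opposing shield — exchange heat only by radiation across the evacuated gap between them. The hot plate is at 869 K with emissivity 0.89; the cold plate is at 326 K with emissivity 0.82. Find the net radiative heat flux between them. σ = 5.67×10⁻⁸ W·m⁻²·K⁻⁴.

For two infinite grey parallel plates, q = σ(T₁⁴ − T₂⁴)/(1/ε₁ + 1/ε₂ − 1).
T₁⁴ − T₂⁴ = 5.703×10¹¹ − 1.129×10¹⁰ = 5.590×10¹¹ K⁴.
1/ε₁ + 1/ε₂ − 1 = 1.124 + 1.220 − 1 = 1.343.
q = 5.67×10⁻⁸ × 5.590×10¹¹ / 1.343.

q ≈ 23600 W/m²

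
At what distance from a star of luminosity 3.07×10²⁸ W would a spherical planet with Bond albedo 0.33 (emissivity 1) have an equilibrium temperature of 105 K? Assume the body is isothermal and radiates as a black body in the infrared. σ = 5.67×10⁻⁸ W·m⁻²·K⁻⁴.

For an isothermal black-emitting sphere, (1−a)S·πr² = σ·4πr²·T⁴ ⇒ S = 4σT⁴/(1−a).
S = 4·5.67×10⁻⁸·(105)⁴/0.670 = 41.15 W/m².
Flux falls as S = L/(4πd²), so d = √(L/(4πS)) = √(3.07×10²⁸/(4π·41.15)).

d ≈ 7.71×10¹² m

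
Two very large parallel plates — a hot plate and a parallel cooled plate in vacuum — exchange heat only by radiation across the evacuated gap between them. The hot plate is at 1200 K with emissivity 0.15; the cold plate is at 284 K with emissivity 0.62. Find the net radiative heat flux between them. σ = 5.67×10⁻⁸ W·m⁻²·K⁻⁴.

For two infinite grey parallel plates, q = σ(T₁⁴ − T₂⁴)/(1/ε₁ + 1/ε₂ − 1).
T₁⁴ − T₂⁴ = 2.074×10¹² − 6.505×10⁹ = 2.067×10¹² K⁴.
1/ε₁ + 1/ε₂ − 1 = 6.667 + 1.613 − 1 = 7.280.
q = 5.67×10⁻⁸ × 2.067×10¹² / 7.280.

q ≈ 16100 W/m²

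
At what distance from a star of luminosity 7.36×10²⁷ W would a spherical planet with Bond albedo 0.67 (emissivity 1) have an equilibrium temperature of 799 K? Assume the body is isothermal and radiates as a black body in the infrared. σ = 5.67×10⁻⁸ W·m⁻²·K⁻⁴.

d ≈ 4.57×10¹⁰ m

For an isothermal black-emitting sphere, (1−a)S·πr² = σ·4πr²·T⁴ ⇒ S = 4σT⁴/(1−a).
S = 4·5.67×10⁻⁸·(799)⁴/0.330 = 2.801×10⁵ W/m².
Flux falls as S = L/(4πd²), so d = √(L/(4πS)) = √(7.36×10²⁷/(4π·2.801×10⁵)).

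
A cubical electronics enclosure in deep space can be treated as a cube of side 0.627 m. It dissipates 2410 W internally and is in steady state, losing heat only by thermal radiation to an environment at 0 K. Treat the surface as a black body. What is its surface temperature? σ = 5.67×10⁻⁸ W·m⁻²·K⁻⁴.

T ≈ 366 K

Steady state: internal power = radiated power, P = εσA T⁴.
Radiating area A = 6L² = 2.359 m².
T⁴ = P/(εσA) = 2410/(1.0·5.67×10⁻⁸·2.359) = 1.802×10¹⁰ K⁴.
T = (1.802×10¹⁰)^(1/4).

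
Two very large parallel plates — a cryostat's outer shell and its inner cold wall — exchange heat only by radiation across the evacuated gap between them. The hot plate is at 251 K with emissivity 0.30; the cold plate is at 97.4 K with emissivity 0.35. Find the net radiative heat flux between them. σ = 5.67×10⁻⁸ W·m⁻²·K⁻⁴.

q ≈ 42.4 W/m²

For two infinite grey parallel plates, q = σ(T₁⁴ − T₂⁴)/(1/ε₁ + 1/ε₂ − 1).
T₁⁴ − T₂⁴ = 3.969×10⁹ − 9.000×10⁷ = 3.879×10⁹ K⁴.
1/ε₁ + 1/ε₂ − 1 = 3.333 + 2.857 − 1 = 5.190.
q = 5.67×10⁻⁸ × 3.879×10⁹ / 5.190.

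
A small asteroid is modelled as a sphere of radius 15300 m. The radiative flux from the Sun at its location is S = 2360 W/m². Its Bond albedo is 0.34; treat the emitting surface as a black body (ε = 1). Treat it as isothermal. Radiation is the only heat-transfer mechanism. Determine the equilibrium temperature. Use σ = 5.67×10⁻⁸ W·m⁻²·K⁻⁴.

T ≈ 288 K

At equilibrium, absorbed power = emitted power.
Absorbing cross-section = πr² = 7.354×10⁸ m²; emitting surface = 4πr² = 2.942×10⁹ m² (ratio 4).
(1−a)S·A_cross = εσ·A_surf·T⁴  ⇒  T⁴ = (1−a)S/(4σ).
T⁴ = 0.660·2360/(4·5.67×10⁻⁸) = 6.868×10⁹ K⁴.
T = (6.868×10⁹)^(1/4).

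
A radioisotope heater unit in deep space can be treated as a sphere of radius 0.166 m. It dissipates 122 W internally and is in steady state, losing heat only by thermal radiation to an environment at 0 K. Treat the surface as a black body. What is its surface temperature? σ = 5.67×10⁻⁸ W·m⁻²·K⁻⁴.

Steady state: internal power = radiated power, P = εσA T⁴.
Radiating area A = 4πr² = 0.3463 m².
T⁴ = P/(εσA) = 122/(1.0·5.67×10⁻⁸·0.3463) = 6.214×10⁹ K⁴.
T = (6.214×10⁹)^(1/4).

T ≈ 281 K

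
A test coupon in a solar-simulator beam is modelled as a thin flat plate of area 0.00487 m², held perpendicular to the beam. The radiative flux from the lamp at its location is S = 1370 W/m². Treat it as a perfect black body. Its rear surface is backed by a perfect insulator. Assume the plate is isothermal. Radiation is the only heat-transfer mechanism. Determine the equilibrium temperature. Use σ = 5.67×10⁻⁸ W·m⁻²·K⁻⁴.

At equilibrium, absorbed power = emitted power.
Absorbing cross-section = A = 0.004870 m²; emitting surface = A = 0.004870 m² (ratio 1).
S·A_cross = εσ·A_surf·T⁴  ⇒  T⁴ = S/(1σ).
T⁴ = 1.00·1370/(1·5.67×10⁻⁸) = 2.416×10¹⁰ K⁴.
T = (2.416×10¹⁰)^(1/4).

T ≈ 394 K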